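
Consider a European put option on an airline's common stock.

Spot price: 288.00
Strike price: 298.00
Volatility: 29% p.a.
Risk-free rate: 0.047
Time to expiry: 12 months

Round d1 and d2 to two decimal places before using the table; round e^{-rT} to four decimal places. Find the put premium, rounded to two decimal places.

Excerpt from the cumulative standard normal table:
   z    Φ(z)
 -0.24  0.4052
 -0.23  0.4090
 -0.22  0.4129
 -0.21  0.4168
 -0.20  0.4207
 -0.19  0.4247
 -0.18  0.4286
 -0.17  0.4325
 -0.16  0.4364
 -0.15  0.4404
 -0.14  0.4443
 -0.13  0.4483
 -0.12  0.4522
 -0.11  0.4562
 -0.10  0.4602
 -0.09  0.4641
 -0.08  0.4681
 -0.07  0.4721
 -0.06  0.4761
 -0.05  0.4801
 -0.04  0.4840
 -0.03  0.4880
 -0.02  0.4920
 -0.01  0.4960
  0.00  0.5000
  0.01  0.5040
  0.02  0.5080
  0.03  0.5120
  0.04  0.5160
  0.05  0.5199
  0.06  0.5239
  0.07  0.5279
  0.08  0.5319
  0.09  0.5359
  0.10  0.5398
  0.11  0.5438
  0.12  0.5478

T = 1;  σ√T = 0.2900
d₁ = [ln(288/298) + (0.047 + 0.29²/2)·1] / 0.2900 = [-0.0341 + 0.0890] / 0.2900 = 0.1894 ≈ 0.19
d₂ = d₁ − σ√T = 0.1894 − 0.2900 = -0.1006 ≈ -0.10
exp(−rT) = exp(−0.047·1) = 0.9541
N(−d₂) = N(0.10) = 0.5398;  N(−d₁) = N(-0.19) = 0.4247
P = 298·0.9541·0.5398 − 288·0.4247 = 153.4769 − 122.3136 = 31.1633

31.16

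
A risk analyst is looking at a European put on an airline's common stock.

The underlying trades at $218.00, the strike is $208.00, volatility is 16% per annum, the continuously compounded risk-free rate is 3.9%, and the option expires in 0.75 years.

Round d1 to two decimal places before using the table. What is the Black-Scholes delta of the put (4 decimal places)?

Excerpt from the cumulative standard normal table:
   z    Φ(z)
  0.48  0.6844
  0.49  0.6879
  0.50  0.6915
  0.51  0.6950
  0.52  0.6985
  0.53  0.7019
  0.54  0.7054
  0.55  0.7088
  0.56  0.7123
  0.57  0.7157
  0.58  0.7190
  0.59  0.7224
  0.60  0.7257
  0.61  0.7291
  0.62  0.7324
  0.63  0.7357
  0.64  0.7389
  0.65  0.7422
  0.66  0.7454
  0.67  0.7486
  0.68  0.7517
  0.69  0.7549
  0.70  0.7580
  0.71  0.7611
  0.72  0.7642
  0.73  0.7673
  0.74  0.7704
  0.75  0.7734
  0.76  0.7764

σ√T = 0.16·√0.75 = 0.1386
d₁ = [ln(218/208) + (0.039 + 0.16²/2)·0.75] / 0.1386 = [0.0470 + 0.0388] / 0.1386 = 0.6193 which rounds to 0.62
N(d₁) = N(0.62) = 0.7324
Δ_put = N(d₁) − 1 = 0.7324 − 1 = -0.2676

-0.2676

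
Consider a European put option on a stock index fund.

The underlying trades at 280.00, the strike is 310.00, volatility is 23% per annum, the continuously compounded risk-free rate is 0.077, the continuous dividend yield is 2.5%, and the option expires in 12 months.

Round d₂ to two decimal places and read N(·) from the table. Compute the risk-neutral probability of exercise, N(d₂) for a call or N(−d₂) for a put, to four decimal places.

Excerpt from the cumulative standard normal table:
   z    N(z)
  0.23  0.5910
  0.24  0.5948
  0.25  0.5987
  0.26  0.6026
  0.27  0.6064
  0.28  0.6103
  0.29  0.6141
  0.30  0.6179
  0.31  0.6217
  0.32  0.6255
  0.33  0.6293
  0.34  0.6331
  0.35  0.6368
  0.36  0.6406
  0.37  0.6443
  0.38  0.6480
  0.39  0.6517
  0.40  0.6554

σ√T = 0.23 × 1.0000 = 0.2300
d₁ = [ln(280/310) + (0.077 − 0.025 + 0.23²/2)·1] / 0.2300 = [-0.1018 + 0.0784] / 0.2300 = -0.1014 which rounds to -0.10
d₂ = d₁ − σ√T = -0.1014 − 0.2300 = -0.3314 which rounds to -0.33
Risk-neutral Pr[S_T < K] = N(−d₂) = N(0.33) = 0.6293

0.6293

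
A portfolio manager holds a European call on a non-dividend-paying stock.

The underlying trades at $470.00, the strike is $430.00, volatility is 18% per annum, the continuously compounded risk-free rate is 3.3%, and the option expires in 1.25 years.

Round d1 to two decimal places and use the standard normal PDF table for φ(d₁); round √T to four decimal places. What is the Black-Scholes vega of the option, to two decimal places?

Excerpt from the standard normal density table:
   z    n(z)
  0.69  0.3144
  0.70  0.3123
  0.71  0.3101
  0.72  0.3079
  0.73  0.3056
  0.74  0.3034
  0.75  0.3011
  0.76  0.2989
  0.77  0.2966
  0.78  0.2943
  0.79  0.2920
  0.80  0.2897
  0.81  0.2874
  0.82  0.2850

T = 1.25;  σ√T = 0.2012
d₁ = [ln(470/430) + (0.033 + 0.18²/2)·1.25] / 0.2012 = [0.0889 + 0.0615] / 0.2012 = 0.7476 ⇒ 0.75
√T = √1.25 = 1.1180
φ(d₁) = φ(0.75) = 0.3011
vega = S·φ(d₁)·√T = 470·0.3011·1.1180 = 158.2160
(Vega is the same for a European call and put with the same parameters.)

158.22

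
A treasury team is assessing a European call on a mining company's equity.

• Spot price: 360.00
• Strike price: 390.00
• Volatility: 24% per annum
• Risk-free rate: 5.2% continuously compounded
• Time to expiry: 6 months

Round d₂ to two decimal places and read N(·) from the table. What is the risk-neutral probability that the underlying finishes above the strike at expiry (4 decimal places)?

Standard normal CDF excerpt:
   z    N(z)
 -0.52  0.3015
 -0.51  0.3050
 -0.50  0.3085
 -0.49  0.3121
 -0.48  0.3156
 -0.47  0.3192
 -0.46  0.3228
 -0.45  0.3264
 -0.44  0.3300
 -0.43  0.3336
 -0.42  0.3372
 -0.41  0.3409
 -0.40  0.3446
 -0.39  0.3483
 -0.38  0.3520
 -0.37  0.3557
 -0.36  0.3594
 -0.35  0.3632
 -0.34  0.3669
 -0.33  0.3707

σ√T = 0.24 × 0.7071 = 0.1697
d₁ = [ln(360/390) + (0.052 + 0.24²/2)·0.5] / 0.1697 = [-0.0800 + 0.0404] / 0.1697 = -0.2336 ⇒ -0.23
d₂ = d₁ − σ√T = -0.2336 − 0.1697 = -0.4033 ⇒ -0.40
Pr(exercise) under Q = N(d₂) = 0.3446

0.3446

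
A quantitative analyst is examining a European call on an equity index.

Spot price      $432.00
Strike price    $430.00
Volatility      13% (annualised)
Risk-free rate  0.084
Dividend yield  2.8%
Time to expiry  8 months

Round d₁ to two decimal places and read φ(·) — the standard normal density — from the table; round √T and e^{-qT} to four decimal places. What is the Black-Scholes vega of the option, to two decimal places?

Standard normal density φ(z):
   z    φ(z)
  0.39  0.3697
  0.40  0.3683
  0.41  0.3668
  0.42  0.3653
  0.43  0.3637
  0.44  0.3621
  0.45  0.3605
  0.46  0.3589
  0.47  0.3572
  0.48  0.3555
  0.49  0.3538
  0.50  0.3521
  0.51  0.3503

σ√T = 0.13 × 0.8165 = 0.1061
d₁ = [ln(432/430) + (0.084 − 0.028 + 0.13²/2)·0.6667] / 0.1061 = [0.0046 + 0.0430] / 0.1061 = 0.4485 ⇒ 0.45
√T = √0.6667 = 0.8165
φ(d₁) = φ(0.45) = 0.3605
exp(−qT) = exp(−0.028·0.6667) = 0.9815
vega = S·exp(−qT)·φ(d₁)·√T = 432·0.9815·0.3605·0.8165 = 124.8060

124.81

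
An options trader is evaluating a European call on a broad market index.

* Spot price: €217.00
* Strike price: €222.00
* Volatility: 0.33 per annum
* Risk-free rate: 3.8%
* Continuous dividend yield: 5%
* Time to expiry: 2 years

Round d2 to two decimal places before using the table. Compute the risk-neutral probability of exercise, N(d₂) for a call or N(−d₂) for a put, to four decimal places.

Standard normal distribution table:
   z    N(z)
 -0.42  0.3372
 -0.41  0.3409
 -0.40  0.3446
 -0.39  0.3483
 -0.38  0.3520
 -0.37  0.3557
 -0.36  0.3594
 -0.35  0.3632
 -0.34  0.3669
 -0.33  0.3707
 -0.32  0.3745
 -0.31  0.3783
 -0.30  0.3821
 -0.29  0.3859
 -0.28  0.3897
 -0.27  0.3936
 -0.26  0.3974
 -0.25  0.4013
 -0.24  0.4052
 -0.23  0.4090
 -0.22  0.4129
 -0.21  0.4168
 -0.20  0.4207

0.3707

σ√T = 0.33·√2 = 0.4667
ln(S/K) + (r − q + σ²/2)T = ln(217/222) + (0.038 − 0.05 + 0.33²/2)·2 = -0.0228 + 0.0849 = 0.0621
d₁ = 0.0621 / 0.4667 = 0.1331 which rounds to 0.13
d₂ = d₁ − σ√T = 0.1331 − 0.4667 = -0.3336 which rounds to -0.33
Pr(exercise) under Q = N(d₂) = 0.3707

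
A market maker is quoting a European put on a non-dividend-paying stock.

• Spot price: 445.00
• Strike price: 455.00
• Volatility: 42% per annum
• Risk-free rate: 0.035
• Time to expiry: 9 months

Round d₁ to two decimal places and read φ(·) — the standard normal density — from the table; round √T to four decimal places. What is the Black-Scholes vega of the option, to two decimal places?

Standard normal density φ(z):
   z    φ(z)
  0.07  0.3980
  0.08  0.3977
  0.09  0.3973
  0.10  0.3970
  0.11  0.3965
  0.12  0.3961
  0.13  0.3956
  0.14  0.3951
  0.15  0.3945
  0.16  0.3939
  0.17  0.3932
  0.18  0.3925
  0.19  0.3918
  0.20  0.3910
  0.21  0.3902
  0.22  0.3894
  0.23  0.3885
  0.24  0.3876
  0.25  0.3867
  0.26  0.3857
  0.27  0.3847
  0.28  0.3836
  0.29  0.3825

σ√T = 0.42·√0.75 = 0.3637
d₁ = [ln(445/455) + (0.035 + 0.42²/2)·0.75] / 0.3637 = [-0.0222 + 0.0924] / 0.3637 = 0.1929 which rounds to 0.19
√T = √0.75 = 0.8660
φ(d₁) = φ(0.19) = 0.3918
vega = S·φ(d₁)·√T = 445·0.3918·0.8660 = 150.9880

150.99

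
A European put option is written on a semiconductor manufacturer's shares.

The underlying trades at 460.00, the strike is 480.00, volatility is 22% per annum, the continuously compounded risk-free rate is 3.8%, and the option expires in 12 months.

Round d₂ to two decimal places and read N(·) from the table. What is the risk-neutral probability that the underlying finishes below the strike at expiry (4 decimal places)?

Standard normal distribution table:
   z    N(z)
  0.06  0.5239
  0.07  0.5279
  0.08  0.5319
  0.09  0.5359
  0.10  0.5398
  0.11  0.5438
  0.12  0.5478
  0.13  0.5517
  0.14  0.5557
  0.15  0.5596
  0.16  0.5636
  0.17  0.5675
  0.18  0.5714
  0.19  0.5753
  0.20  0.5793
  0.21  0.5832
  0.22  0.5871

σ√T = 0.22 × 1.0000 = 0.2200
ln(S/K) + (r + σ²/2)T = ln(460/480) + (0.038 + 0.22²/2)·1 = -0.0426 + 0.0622 = 0.0196
d₁ = 0.0196 / 0.2200 = 0.0893 which rounds to 0.09
d₂ = d₁ − σ√T = 0.0893 − 0.2200 = -0.1307 which rounds to -0.13
Risk-neutral Pr[S_T < K] = N(−d₂) = N(0.13) = 0.5517

0.5517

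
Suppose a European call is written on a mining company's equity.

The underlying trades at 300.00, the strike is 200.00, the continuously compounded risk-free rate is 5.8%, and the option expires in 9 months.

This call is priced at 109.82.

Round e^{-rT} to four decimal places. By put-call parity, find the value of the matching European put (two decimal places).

1.30

e^(−rT) = e^(−0.058·0.75) = 0.9574
Put-call parity: C − P = S − K·e^(−rT) = 300 − 200·0.9574 = 300 − 191.4800 = 108.5200
P = C − (C − P) = 109.82 − (108.5200) = 1.3000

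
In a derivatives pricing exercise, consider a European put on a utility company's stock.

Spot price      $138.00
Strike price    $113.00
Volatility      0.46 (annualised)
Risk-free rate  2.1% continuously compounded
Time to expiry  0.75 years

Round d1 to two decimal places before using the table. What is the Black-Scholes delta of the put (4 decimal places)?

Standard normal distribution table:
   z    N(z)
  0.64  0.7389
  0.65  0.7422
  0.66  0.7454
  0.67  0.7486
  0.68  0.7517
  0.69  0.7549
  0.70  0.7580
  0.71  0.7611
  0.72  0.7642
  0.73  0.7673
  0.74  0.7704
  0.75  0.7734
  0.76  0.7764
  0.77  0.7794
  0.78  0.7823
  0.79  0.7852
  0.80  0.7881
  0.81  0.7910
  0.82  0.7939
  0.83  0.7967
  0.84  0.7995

T = 0.75;  σ√T = 0.3984
ln(S/K) + (r + σ²/2)T = ln(138/113) + (0.021 + 0.46²/2)·0.75 = 0.1999 + 0.0951 = 0.2950
d₁ = 0.2950 / 0.3984 = 0.7404 ≈ 0.74
N(d₁) = N(0.74) = 0.7704
Δ_put = N(d₁) − 1 = 0.7704 − 1 = -0.2296

-0.2296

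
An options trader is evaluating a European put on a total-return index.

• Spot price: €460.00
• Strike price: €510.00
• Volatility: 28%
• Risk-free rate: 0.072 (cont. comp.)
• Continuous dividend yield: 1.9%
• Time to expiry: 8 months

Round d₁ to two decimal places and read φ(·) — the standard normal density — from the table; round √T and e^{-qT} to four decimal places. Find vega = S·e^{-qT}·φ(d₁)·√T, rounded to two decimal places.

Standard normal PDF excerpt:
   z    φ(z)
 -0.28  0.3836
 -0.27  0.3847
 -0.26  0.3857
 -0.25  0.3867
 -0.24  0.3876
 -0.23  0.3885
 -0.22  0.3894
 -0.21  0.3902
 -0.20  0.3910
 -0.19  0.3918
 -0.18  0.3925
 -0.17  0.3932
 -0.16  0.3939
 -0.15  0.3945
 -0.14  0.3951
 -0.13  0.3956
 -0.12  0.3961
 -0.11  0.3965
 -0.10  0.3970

145.56

σ√T = 0.28 × 0.8165 = 0.2286
d₁ = [ln(460/510) + (0.072 − 0.019 + 0.28²/2)·0.6667] / 0.2286 = [-0.1032 + 0.0615] / 0.2286 = -0.1825 which rounds to -0.18
√T = √0.6667 = 0.8165
φ(d₁) = φ(-0.18) = 0.3925
e^(−qT) = e^(−0.019·0.6667) = 0.9874
vega = S·e^(−qT)·φ(d₁)·√T = 460·0.9874·0.3925·0.8165 = 145.5616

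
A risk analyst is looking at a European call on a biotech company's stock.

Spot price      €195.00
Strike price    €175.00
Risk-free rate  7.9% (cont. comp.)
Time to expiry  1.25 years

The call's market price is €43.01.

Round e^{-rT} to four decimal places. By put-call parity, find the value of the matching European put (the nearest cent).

exp(−rT) = exp(−0.079·1.25) = 0.9060
Put-call parity: C − P = S − K·e^(−rT) = 195 − 175·0.9060 = 195 − 158.5500 = 36.4500
P = C − (C − P) = 43.01 − (36.4500) = 6.5600

€6.56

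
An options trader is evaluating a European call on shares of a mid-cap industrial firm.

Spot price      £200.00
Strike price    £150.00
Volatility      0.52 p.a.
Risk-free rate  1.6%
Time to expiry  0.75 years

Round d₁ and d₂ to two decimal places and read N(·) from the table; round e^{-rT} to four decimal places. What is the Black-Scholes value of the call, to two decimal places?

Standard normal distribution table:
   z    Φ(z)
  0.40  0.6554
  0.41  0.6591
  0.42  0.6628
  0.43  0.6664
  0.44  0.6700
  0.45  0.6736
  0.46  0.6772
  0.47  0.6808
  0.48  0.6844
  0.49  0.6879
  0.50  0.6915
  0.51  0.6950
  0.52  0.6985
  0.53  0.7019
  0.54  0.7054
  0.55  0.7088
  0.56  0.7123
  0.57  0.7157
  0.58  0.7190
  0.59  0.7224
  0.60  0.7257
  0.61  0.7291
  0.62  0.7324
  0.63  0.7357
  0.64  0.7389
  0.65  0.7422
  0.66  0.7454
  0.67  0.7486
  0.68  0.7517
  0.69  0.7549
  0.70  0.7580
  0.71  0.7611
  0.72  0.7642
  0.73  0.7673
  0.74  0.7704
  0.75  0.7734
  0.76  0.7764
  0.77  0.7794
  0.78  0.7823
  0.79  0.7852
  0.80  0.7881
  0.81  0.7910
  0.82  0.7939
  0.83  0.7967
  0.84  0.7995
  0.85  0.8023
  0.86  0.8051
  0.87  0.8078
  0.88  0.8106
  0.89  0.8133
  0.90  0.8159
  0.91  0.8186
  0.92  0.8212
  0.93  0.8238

σ√T = 0.52·√0.75 = 0.4503
d₁ = [ln(200/150) + (0.016 + 0.52²/2)·0.75] / 0.4503 = [0.2877 + 0.1134] / 0.4503 = 0.8906 which rounds to 0.89
d₂ = d₁ − σ√T = 0.8906 − 0.4503 = 0.4403 which rounds to 0.44
exp(−rT) = exp(−0.016·0.75) = 0.9881
N(d₁) = N(0.89) = 0.8133;  N(d₂) = N(0.44) = 0.6700
C = 200·0.8133 − 150·0.9881·0.6700 = 162.6600 − 99.3041 = 63.3559

£63.36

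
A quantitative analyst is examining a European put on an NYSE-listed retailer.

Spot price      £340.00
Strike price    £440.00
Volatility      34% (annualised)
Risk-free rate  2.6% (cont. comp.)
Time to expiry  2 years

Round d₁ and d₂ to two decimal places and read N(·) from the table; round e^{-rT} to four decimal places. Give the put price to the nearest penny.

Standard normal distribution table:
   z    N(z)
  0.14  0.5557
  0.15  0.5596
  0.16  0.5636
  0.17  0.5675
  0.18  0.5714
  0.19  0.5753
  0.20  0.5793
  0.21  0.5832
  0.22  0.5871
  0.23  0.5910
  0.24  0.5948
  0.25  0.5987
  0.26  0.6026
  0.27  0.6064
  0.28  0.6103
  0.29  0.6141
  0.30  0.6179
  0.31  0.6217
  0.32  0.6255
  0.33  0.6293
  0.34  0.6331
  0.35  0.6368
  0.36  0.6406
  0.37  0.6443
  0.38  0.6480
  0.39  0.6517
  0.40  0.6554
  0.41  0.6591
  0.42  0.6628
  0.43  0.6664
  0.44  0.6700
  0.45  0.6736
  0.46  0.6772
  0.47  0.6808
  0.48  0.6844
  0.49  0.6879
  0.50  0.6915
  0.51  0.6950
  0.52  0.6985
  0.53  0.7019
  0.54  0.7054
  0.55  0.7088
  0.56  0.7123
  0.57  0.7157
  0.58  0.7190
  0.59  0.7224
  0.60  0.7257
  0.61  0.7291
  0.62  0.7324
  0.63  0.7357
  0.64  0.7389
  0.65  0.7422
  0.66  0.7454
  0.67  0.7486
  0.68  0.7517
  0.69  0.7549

σ√T = 0.34 × 1.4142 = 0.4808
d₁ = [ln(340/440) + (0.026 + ½·0.34²)·2] / (σ√T) = (-0.2578 + 0.1676) / 0.4808 = -0.1877 which rounds to -0.19
d₂ = -0.1877 − 0.4808 = -0.6685 which rounds to -0.67
e^(−rT) = e^(−0.026·2) = 0.9493
N(−d₂) = N(0.67) = 0.7486;  N(−d₁) = N(0.19) = 0.5753
P = 440·0.9493·0.7486 − 340·0.5753 = 312.6842 − 195.6020 = 117.0822

£117.08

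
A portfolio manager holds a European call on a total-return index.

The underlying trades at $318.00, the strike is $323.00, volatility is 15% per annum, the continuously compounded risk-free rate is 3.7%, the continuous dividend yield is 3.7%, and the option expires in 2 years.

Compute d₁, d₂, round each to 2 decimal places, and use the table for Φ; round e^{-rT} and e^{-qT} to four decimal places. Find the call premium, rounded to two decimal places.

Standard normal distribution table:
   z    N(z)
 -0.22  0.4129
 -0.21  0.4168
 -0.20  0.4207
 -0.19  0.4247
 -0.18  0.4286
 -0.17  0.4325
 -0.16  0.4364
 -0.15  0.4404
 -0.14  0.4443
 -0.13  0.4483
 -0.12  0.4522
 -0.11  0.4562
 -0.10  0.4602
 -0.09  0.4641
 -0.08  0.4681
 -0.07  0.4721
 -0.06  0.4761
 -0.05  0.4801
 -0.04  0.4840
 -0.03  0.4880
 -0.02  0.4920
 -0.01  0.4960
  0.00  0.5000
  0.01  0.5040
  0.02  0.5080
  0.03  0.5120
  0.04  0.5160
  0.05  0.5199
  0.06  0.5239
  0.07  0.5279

σ√T = 0.15 × 1.4142 = 0.2121
d₁ = [ln(318/323) + (0.037 − 0.037 + 0.15²/2)·2] / 0.2121 = [-0.0156 + 0.0225] / 0.2121 = 0.0325 ≈ 0.03
d₂ = d₁ − σ√T = 0.0325 − 0.2121 = -0.1796 ≈ -0.18
exp(−qT) = exp(−0.037·2) = 0.9287;  exp(−rT) = exp(−0.037·2) = 0.9287
N(d₁) = N(0.03) = 0.5120;  N(d₂) = N(-0.18) = 0.4286
C = 318·0.9287·0.5120 − 323·0.9287·0.4286 = 151.2072 − 128.5672 = 22.6400

$22.64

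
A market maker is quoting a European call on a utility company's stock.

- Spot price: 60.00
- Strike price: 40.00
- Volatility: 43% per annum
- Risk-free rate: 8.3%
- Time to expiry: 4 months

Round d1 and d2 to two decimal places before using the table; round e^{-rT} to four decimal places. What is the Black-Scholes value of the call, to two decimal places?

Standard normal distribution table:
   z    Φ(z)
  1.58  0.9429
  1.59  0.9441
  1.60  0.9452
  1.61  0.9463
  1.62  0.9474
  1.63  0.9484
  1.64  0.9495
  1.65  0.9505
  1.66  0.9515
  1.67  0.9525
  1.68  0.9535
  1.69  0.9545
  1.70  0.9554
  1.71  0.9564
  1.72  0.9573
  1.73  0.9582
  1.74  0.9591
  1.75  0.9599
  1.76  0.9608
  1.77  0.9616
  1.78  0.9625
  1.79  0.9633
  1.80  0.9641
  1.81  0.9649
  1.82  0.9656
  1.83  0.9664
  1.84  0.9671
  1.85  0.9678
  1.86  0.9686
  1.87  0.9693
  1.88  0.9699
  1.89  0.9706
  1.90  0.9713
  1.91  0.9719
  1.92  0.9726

21.30

σ√T = 0.43 × 0.5774 = 0.2483
d₁ = [ln(60/40) + (0.083 + 0.43²/2)·0.3333] / 0.2483 = [0.4055 + 0.0585] / 0.2483 = 1.8688 ≈ 1.87
d₂ = d₁ − σ√T = 1.8688 − 0.2483 = 1.6205 ≈ 1.62
exp(−rT) = exp(−0.083·0.3333) = 0.9727
N(d₁) = N(1.87) = 0.9693;  N(d₂) = N(1.62) = 0.9474
C = 60·0.9693 − 40·0.9727·0.9474 = 58.1580 − 36.8614 = 21.2966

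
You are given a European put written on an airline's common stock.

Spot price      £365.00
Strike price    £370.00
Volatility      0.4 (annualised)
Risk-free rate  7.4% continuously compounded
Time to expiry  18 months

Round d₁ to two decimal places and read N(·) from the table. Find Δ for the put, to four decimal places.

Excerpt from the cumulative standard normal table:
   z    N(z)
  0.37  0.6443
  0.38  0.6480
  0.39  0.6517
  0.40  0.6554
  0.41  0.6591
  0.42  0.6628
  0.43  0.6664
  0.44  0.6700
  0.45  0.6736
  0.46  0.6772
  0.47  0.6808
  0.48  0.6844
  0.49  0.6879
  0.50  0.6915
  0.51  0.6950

σ√T = 0.4 × 1.2247 = 0.4899
d₁ = [ln(365/370) + (0.074 + 0.4²/2)·1.5] / 0.4899 = [-0.0136 + 0.2310] / 0.4899 = 0.4438 ≈ 0.44
N(d₁) = N(0.44) = 0.6700
Δ_put = N(d₁) − 1 = 0.6700 − 1 = -0.3300

-0.3300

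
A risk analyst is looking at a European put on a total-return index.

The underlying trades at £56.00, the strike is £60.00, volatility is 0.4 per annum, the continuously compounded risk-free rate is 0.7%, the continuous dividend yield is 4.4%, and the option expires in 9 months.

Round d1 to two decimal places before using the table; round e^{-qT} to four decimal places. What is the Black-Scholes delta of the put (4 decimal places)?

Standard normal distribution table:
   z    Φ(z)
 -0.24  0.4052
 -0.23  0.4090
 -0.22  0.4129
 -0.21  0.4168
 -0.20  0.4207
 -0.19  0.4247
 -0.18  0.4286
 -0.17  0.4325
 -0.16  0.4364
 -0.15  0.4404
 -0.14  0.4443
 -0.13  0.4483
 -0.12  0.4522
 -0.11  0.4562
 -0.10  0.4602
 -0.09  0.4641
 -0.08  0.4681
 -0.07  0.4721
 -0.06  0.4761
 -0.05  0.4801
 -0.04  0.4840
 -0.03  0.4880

-0.5261

σ√T = 0.4 × 0.8660 = 0.3464
ln(S/K) + (r − q + σ²/2)T = ln(56/60) + (0.007 − 0.044 + 0.4²/2)·0.75 = -0.0690 + 0.0323 = -0.0367
d₁ = -0.0367 / 0.3464 = -0.1061 ≈ -0.11
N(d₁) = N(-0.11) = 0.4562
Δ_put = exp(−qT)·(N(d₁) − 1) = 0.9675·(0.4562 − 1) = -0.5261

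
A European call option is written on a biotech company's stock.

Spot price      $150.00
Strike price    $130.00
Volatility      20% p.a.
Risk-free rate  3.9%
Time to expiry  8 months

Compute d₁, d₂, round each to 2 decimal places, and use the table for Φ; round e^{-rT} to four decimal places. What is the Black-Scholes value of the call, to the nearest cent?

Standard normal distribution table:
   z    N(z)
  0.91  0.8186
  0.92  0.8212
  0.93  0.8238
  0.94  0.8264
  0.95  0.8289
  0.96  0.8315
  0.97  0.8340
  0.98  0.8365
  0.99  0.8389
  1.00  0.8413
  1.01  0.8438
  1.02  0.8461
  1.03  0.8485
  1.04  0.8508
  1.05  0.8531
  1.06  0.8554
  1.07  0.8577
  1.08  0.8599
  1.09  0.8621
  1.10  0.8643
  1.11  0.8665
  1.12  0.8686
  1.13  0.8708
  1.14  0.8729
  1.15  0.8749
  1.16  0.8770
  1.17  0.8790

T = 0.6667;  σ√T = 0.1633
d₁ = [ln(150/130) + (0.039 + 0.2²/2)·0.6667] / 0.1633 = [0.1431 + 0.0393] / 0.1633 = 1.1172 ⇒ 1.12
d₂ = d₁ − σ√T = 1.1172 − 0.1633 = 0.9539 ⇒ 0.95
e^(−rT) = e^(−0.039·0.6667) = 0.9743
N(d₁) = N(1.12) = 0.8686;  N(d₂) = N(0.95) = 0.8289
C = 150·0.8686 − 130·0.9743·0.8289 = 130.2900 − 104.9876 = 25.3024

$25.30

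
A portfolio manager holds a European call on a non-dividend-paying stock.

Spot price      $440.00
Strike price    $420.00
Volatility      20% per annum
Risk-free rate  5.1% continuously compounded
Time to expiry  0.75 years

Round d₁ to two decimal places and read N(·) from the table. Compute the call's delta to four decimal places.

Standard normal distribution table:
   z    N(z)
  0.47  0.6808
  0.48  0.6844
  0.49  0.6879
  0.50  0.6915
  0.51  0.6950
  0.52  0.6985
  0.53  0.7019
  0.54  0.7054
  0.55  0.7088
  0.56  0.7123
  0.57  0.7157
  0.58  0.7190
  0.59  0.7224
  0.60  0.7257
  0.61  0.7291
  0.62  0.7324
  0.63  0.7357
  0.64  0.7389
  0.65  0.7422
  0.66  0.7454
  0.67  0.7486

σ√T = 0.2 × 0.8660 = 0.1732
ln(S/K) + (r + σ²/2)T = ln(440/420) + (0.051 + 0.2²/2)·0.75 = 0.0465 + 0.0533 = 0.0998
d₁ = 0.0998 / 0.1732 = 0.5760 → 0.58
N(d₁) = N(0.58) = 0.7190
Δ_call = N(d₁) = 0.7190

0.7190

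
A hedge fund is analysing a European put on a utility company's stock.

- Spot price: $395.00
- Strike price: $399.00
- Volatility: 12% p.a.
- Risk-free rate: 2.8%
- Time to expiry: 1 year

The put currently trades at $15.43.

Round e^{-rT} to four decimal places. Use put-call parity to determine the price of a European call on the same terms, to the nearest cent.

$22.44

exp(−rT) = exp(−0.028·1) = 0.9724
Put-call parity: C − P = S − K·e^(−rT) = 395 − 399·0.9724 = 395 − 387.9876 = 7.0124
C = P + (C − P) = 15.43 + (7.0124) = 22.4424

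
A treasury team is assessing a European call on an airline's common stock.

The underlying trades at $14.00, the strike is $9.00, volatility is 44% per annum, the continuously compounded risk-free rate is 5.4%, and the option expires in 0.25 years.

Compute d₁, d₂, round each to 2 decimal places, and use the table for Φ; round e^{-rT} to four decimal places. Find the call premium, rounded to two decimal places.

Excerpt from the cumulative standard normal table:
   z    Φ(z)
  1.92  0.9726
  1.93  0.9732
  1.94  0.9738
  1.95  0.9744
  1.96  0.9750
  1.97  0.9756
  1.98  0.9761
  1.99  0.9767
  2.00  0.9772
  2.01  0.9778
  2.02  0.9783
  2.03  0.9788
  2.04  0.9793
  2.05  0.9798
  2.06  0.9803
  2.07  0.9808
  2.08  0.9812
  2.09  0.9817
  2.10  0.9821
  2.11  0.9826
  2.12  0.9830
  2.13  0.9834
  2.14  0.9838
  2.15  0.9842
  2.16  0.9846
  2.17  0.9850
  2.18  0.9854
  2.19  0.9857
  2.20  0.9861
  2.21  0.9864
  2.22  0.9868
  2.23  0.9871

$5.14

σ√T = 0.44·√0.25 = 0.2200
ln(S/K) + (r + σ²/2)T = ln(14/9) + (0.054 + 0.44²/2)·0.25 = 0.4418 + 0.0377 = 0.4795
d₁ = 0.4795 / 0.2200 = 2.1797 → 2.18
d₂ = d₁ − σ√T = 2.1797 − 0.2200 = 1.9597 → 1.96
exp(−rT) = exp(−0.054·0.25) = 0.9866
N(d₁) = N(2.18) = 0.9854;  N(d₂) = N(1.96) = 0.9750
C = 14·0.9854 − 9·0.9866·0.9750 = 13.7956 − 8.6574 = 5.1382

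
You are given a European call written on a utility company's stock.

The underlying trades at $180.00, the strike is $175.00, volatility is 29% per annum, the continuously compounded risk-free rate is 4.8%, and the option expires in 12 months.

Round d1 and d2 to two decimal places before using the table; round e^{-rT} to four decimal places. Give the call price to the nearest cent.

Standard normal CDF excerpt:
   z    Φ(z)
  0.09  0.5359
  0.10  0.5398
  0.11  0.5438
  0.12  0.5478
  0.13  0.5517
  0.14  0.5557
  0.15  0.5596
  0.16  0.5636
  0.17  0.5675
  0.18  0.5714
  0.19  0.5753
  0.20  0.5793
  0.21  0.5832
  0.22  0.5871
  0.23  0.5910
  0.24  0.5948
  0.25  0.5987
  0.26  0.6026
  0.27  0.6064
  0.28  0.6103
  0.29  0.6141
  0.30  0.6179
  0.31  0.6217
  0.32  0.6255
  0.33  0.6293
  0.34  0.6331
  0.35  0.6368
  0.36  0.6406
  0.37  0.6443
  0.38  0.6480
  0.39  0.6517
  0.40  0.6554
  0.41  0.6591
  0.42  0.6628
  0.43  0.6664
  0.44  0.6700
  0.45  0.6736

$27.27

σ√T = 0.29 × 1.0000 = 0.2900
d₁ = [ln(180/175) + (0.048 + ½·0.29²)·1] / (σ√T) = (0.0282 + 0.0900) / 0.2900 = 0.4077 → 0.41
d₂ = 0.4077 − 0.2900 = 0.1177 → 0.12
e^(−rT) = e^(−0.048·1) = 0.9531
N(d₁) = N(0.41) = 0.6591;  N(d₂) = N(0.12) = 0.5478
C = 180·0.6591 − 175·0.9531·0.5478 = 118.6380 − 91.3689 = 27.2691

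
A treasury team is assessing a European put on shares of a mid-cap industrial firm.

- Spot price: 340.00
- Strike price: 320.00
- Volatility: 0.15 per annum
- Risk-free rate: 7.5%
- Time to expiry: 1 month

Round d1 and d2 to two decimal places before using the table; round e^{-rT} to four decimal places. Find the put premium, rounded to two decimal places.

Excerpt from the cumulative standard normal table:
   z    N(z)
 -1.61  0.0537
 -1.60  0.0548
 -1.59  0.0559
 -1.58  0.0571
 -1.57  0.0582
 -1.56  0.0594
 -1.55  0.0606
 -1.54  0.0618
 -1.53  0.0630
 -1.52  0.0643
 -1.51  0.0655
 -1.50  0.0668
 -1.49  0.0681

σ√T = 0.15 × 0.2887 = 0.0433
d₁ = [ln(340/320) + (0.075 + ½·0.15²)·0.08333] / (σ√T) = (0.0606 + 0.0072) / 0.0433 = 1.5661 ≈ 1.57
d₂ = 1.5661 − 0.0433 = 1.5228 ≈ 1.52
e^(−rT) = e^(−0.075·0.08333) = 0.9938
N(−d₂) = N(-1.52) = 0.0643;  N(−d₁) = N(-1.57) = 0.0582
P = 320·0.9938·0.0643 − 340·0.0582 = 20.4484 − 19.7880 = 0.6604

0.66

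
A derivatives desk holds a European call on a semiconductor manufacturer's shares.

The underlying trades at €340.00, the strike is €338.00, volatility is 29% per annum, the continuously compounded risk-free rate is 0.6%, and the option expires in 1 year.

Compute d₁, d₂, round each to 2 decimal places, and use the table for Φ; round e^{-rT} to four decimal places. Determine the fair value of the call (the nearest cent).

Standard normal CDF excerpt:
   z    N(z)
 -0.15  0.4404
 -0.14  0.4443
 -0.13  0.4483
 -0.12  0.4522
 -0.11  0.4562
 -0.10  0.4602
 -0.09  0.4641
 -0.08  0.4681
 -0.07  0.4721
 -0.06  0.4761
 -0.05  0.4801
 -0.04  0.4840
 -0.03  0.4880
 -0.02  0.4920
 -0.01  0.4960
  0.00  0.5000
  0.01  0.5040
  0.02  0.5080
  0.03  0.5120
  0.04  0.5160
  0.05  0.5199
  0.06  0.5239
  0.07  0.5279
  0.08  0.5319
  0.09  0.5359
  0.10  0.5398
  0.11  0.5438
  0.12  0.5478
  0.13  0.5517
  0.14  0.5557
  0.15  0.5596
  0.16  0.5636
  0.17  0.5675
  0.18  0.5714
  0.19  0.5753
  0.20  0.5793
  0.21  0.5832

T = 1;  σ√T = 0.2900
d₁ = [ln(340/338) + (0.006 + ½·0.29²)·1] / (σ√T) = (0.0059 + 0.0480) / 0.2900 = 0.1860 which rounds to 0.19
d₂ = 0.1860 − 0.2900 = -0.1040 which rounds to -0.10
e^(−rT) = e^(−0.006·1) = 0.9940
N(d₁) = N(0.19) = 0.5753;  N(d₂) = N(-0.10) = 0.4602
C = 340·0.5753 − 338·0.9940·0.4602 = 195.6020 − 154.6143 = 40.9877

€40.99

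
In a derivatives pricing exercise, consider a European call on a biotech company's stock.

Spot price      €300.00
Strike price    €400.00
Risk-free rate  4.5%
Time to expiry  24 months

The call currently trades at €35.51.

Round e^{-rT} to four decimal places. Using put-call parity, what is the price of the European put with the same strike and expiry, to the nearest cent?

exp(−rT) = exp(−0.045·2) = 0.9139
Put-call parity: C − P = S − K·e^(−rT) = 300 − 400·0.9139 = 300 − 365.5600 = -65.5600
P = C − (C − P) = 35.51 − (-65.5600) = 101.0700

€101.07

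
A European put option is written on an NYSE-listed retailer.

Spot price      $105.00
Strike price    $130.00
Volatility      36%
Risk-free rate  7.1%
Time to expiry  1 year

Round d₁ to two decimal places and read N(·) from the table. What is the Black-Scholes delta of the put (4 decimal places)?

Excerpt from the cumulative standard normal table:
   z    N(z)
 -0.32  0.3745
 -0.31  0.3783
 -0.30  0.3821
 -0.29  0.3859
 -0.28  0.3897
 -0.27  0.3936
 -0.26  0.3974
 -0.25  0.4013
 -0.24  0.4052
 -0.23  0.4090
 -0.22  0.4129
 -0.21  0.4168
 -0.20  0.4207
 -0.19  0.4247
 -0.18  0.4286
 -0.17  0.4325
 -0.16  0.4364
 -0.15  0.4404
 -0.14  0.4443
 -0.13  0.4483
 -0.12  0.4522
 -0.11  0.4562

σ√T = 0.36 × 1.0000 = 0.3600
d₁ = [ln(105/130) + (0.071 + 0.36²/2)·1] / 0.3600 = [-0.2136 + 0.1358] / 0.3600 = -0.2160 ⇒ -0.22
N(d₁) = N(-0.22) = 0.4129
Δ_put = N(d₁) − 1 = 0.4129 − 1 = -0.5871

-0.5871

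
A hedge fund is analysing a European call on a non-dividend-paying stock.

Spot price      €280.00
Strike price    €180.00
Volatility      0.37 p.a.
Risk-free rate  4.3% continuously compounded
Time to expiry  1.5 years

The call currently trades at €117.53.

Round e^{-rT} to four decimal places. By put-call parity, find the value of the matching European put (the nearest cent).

€6.28

exp(−rT) = exp(−0.043·1.5) = 0.9375
Put-call parity: C − P = S − K·e^(−rT) = 280 − 180·0.9375 = 280 − 168.7500 = 111.2500
P = C − (C − P) = 117.53 − (111.2500) = 6.2800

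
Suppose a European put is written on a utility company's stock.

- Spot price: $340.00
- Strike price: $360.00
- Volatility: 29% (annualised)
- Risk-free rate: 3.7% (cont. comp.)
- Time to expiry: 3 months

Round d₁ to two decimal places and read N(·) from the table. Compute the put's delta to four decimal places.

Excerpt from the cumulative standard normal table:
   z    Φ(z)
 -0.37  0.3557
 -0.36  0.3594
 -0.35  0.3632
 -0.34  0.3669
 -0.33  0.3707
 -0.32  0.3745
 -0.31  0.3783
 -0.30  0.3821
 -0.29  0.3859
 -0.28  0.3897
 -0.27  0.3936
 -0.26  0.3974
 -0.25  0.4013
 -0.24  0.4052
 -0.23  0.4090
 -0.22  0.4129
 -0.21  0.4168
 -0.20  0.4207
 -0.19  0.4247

-0.6026

σ√T = 0.29 × 0.5000 = 0.1450
d₁ = [ln(340/360) + (0.037 + 0.29²/2)·0.25] / 0.1450 = [-0.0572 + 0.0198] / 0.1450 = -0.2579 ≈ -0.26
N(d₁) = N(-0.26) = 0.3974
Δ_put = N(d₁) − 1 = 0.3974 − 1 = -0.6026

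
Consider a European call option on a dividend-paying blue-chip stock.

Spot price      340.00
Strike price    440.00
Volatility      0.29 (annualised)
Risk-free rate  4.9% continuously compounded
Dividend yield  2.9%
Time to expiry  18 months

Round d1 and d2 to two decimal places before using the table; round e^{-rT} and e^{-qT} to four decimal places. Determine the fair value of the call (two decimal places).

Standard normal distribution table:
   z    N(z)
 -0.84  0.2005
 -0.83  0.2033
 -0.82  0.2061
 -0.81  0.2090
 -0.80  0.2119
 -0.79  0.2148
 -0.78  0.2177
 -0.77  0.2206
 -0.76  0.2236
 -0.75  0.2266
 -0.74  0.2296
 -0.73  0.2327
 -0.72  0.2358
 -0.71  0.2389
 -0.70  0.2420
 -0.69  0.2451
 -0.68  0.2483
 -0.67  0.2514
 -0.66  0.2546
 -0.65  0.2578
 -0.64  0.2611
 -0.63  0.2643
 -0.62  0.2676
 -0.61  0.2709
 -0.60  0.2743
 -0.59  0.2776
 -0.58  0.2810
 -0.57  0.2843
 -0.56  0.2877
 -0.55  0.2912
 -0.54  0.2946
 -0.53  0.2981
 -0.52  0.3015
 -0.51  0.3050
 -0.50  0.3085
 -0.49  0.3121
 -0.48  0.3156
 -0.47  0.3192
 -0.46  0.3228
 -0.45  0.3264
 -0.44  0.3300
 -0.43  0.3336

20.82

σ√T = 0.29 × 1.2247 = 0.3552
ln(S/K) + (r − q + σ²/2)T = ln(340/440) + (0.049 − 0.029 + 0.29²/2)·1.5 = -0.2578 + 0.0931 = -0.1648
d₁ = -0.1648 / 0.3552 = -0.4639 ⇒ -0.46
d₂ = d₁ − σ√T = -0.4639 − 0.3552 = -0.8190 ⇒ -0.82
e^(−qT) = e^(−0.029·1.5) = 0.9574;  e^(−rT) = e^(−0.049·1.5) = 0.9291
C = 340·0.9574·N(-0.46) − 440·0.9291·N(-0.82) = 340·0.9574·0.3228 − 440·0.9291·0.2061 = 105.0766 − 84.2545 = 20.8221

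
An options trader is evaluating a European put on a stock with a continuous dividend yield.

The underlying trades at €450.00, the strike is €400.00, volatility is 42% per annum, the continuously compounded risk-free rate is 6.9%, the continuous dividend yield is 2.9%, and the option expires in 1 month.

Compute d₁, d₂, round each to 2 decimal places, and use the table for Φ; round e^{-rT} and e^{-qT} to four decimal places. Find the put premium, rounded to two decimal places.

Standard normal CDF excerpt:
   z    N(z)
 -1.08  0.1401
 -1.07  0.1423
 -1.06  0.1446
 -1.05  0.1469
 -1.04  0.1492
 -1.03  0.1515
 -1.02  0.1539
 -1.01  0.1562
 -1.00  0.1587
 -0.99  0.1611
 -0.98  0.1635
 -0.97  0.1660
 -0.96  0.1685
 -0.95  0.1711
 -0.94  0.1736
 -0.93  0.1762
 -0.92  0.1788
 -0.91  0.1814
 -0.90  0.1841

σ√T = 0.42·√0.08333 = 0.1212
d₁ = [ln(450/400) + (0.069 − 0.029 + ½·0.42²)·0.08333] / (σ√T) = (0.1178 + 0.0107) / 0.1212 = 1.0596 → 1.06
d₂ = 1.0596 − 0.1212 = 0.9383 → 0.94
e^(−qT) = e^(−0.029·0.08333) = 0.9976;  e^(−rT) = e^(−0.069·0.08333) = 0.9943
N(−d₂) = N(-0.94) = 0.1736;  N(−d₁) = N(-1.06) = 0.1446
P = 400·0.9943·0.1736 − 450·0.9976·0.1446 = 69.0442 − 64.9138 = 4.1304

€4.13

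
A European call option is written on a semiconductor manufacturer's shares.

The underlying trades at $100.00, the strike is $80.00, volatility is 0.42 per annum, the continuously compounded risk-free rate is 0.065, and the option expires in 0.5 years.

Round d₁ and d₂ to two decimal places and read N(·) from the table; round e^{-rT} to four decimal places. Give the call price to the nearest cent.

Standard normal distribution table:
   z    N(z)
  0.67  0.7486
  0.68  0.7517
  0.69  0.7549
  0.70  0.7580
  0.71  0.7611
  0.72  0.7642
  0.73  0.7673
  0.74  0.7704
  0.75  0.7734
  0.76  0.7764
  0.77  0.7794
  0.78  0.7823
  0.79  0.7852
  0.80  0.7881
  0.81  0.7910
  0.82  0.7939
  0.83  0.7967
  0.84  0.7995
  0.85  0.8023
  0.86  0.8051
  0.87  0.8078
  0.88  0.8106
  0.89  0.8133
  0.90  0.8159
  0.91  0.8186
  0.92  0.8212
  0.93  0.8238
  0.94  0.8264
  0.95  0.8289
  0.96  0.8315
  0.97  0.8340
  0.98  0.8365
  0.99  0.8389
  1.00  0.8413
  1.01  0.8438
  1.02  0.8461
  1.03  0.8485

T = 0.5;  σ√T = 0.2970
ln(S/K) + (r + σ²/2)T = ln(100/80) + (0.065 + 0.42²/2)·0.5 = 0.2231 + 0.0766 = 0.2997
d₁ = 0.2997 / 0.2970 = 1.0093 which rounds to 1.01
d₂ = d₁ − σ√T = 1.0093 − 0.2970 = 0.7123 which rounds to 0.71
e^(−rT) = e^(−0.065·0.5) = 0.9680
N(d₁) = N(1.01) = 0.8438;  N(d₂) = N(0.71) = 0.7611
C = 100·0.8438 − 80·0.9680·0.7611 = 84.3800 − 58.9396 = 25.4404

$25.44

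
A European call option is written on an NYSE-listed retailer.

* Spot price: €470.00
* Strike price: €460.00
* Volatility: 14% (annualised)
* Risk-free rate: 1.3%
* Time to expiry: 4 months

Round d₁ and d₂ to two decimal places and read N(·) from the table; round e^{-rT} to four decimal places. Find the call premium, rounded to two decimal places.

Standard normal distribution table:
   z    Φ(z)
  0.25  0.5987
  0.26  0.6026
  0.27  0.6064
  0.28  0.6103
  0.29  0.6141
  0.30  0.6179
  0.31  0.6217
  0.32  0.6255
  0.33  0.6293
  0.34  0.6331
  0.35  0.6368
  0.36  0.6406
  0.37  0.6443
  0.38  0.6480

T = 0.3333;  σ√T = 0.0808
ln(S/K) + (r + σ²/2)T = ln(470/460) + (0.013 + 0.14²/2)·0.3333 = 0.0215 + 0.0076 = 0.0291
d₁ = 0.0291 / 0.0808 = 0.3601 → 0.36
d₂ = d₁ − σ√T = 0.3601 − 0.0808 = 0.2793 → 0.28
e^(−rT) = e^(−0.013·0.3333) = 0.9957
N(d₁) = N(0.36) = 0.6406;  N(d₂) = N(0.28) = 0.6103
C = 470·0.6406 − 460·0.9957·0.6103 = 301.0820 − 279.5308 = 21.5512

€21.55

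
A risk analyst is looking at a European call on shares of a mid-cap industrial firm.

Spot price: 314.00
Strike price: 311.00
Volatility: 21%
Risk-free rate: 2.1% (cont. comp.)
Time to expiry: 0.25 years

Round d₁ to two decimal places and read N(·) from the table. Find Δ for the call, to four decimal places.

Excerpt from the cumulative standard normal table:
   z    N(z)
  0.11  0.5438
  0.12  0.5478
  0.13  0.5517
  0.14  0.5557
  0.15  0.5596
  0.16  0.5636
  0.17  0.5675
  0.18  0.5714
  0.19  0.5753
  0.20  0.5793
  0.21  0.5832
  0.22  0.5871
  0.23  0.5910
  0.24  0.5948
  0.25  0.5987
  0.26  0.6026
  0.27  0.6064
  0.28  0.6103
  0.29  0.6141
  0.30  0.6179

0.5753

T = 0.25;  σ√T = 0.1050
d₁ = [ln(314/311) + (0.021 + 0.21²/2)·0.25] / 0.1050 = [0.0096 + 0.0108] / 0.1050 = 0.1939 which rounds to 0.19
N(d₁) = N(0.19) = 0.5753
Δ_call = N(d₁) = 0.5753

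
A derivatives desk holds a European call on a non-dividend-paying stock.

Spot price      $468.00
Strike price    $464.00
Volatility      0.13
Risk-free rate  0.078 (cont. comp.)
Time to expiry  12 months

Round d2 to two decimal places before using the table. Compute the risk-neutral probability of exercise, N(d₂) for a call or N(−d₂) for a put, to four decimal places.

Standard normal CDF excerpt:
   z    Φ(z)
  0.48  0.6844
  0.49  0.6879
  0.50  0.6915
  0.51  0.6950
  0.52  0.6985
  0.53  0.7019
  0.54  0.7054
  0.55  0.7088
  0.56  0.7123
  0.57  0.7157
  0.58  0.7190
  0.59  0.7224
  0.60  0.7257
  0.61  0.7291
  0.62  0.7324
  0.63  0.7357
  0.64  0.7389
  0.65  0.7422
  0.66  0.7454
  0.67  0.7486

σ√T = 0.13·√1 = 0.1300
d₁ = [ln(468/464) + (0.078 + 0.13²/2)·1] / 0.1300 = [0.0086 + 0.0864] / 0.1300 = 0.7310 ⇒ 0.73
d₂ = d₁ − σ√T = 0.7310 − 0.1300 = 0.6010 ⇒ 0.60
Pr(exercise) under Q = N(d₂) = 0.7257

0.7257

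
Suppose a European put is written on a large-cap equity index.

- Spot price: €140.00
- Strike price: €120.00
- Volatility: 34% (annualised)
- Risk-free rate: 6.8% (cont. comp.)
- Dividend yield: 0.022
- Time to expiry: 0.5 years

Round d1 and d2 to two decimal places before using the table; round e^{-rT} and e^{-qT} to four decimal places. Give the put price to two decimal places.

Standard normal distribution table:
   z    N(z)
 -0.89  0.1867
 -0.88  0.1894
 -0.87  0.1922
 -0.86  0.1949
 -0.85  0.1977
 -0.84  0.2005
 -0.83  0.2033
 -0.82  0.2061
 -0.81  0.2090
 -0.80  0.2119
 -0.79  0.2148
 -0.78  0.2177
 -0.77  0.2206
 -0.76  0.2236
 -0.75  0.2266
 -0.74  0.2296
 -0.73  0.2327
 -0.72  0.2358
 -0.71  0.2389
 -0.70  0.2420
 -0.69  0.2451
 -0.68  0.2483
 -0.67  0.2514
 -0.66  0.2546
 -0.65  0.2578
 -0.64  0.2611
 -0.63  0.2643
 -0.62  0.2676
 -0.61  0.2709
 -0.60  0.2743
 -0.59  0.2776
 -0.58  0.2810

σ√T = 0.34·√0.5 = 0.2404
d₁ = [ln(140/120) + (0.068 − 0.022 + 0.34²/2)·0.5] / 0.2404 = [0.1542 + 0.0519] / 0.2404 = 0.8571 ≈ 0.86
d₂ = d₁ − σ√T = 0.8571 − 0.2404 = 0.6166 ≈ 0.62
exp(−qT) = exp(−0.022·0.5) = 0.9891;  exp(−rT) = exp(−0.068·0.5) = 0.9666
N(−d₂) = N(-0.62) = 0.2676;  N(−d₁) = N(-0.86) = 0.1949
P = 120·0.9666·0.2676 − 140·0.9891·0.1949 = 31.0395 − 26.9886 = 4.0509

€4.05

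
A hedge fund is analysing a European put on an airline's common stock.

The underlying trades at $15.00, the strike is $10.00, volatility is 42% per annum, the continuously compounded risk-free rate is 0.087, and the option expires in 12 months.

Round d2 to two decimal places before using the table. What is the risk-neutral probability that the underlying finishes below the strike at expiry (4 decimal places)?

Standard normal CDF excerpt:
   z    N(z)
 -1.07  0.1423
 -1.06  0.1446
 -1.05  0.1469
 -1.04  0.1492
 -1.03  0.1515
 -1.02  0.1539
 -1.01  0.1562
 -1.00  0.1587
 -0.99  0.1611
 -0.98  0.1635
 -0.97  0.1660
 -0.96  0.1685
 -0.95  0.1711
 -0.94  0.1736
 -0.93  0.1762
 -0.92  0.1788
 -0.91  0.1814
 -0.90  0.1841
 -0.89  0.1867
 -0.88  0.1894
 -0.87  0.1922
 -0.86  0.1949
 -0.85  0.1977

T = 1;  σ√T = 0.4200
ln(S/K) + (r + σ²/2)T = ln(15/10) + (0.087 + 0.42²/2)·1 = 0.4055 + 0.1752 = 0.5807
d₁ = 0.5807 / 0.4200 = 1.3825 → 1.38
d₂ = d₁ − σ√T = 1.3825 − 0.4200 = 0.9625 → 0.96
Pr(exercise) under Q = N(−d₂) = N(-0.96) = 0.1685

0.1685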